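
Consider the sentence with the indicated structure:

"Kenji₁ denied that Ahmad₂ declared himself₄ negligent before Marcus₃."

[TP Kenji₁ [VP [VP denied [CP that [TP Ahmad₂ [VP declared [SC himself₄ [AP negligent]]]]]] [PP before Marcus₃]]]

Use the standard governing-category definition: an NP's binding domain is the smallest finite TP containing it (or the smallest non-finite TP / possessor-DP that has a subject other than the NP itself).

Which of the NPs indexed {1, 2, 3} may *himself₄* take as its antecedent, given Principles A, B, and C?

*himself* is an anaphor, so Principle A applies: it must be bound in its binding domain.
Binding domain of *himself₄*: the embedded TP, whose subject is Ahmad₂.
*Kenji₁* c-commands the anaphor but is outside its binding domain → cannot satisfy Principle A.
*Ahmad₂* c-commands the anaphor within its binding domain → licit binder.
*Marcus₃* does not c-command the anaphor → cannot bind it.

{2}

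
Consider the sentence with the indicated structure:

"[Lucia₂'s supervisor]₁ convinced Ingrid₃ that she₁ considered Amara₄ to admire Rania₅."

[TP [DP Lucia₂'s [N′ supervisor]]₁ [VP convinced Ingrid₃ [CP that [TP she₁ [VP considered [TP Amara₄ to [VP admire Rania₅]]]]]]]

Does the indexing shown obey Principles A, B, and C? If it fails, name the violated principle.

grammatical

The two coindexed NPs are *[Lucia₂'s supervisor]₁* and *she₁*.
*she₁* is a pronoun; nothing c-commands it within its binding domain (the embedded TP.), so Principle B holds trivially.
*[Lucia₂'s supervisor]₁* is an R-expression; *she₁* does not c-command it, and no other NP shares its index, so Principle C is satisfied.
All principles are respected.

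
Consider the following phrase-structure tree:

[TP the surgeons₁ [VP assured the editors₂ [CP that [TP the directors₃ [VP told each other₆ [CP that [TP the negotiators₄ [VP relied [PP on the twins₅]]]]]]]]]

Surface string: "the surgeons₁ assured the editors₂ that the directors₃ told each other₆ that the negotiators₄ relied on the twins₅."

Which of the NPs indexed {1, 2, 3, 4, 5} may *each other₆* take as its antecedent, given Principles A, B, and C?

{3}

*each other* is an anaphor, so Principle A applies: it must be bound in its binding domain.
Binding domain of *each other₆*: the embedded TP, whose subject is the directors₃.
*the surgeons₁* c-commands the anaphor but is outside its binding domain → cannot satisfy Principle A.
*the editors₂* c-commands the anaphor but is outside its binding domain → cannot satisfy Principle A.
*the directors₃* c-commands the anaphor within its binding domain → licit binder.
*the negotiators₄* does not c-command the anaphor → cannot bind it.
*the twins₅* does not c-command the anaphor → cannot bind it.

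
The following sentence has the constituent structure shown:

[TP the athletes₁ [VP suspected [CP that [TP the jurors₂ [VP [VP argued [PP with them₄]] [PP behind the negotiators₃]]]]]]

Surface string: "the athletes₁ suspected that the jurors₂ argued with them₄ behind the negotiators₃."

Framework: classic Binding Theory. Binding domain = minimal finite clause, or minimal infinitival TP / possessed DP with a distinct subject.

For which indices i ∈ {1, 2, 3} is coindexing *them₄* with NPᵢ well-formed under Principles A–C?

*them* is a pronoun, so Principle B applies: it must be free in its binding domain.
Binding domain of *them₄*: the embedded TP, whose subject is the jurors₂.
*the athletes₁* c-commands the pronoun but from outside its binding domain, and is not c-commanded by it → coindexation permitted.
*the jurors₂* c-commands the pronoun within its binding domain → coindexation would violate Principle B.
*the negotiators₃* and the pronoun do not c-command one another → neither Principle B nor Principle C is at stake; coindexation permitted.

{1, 3}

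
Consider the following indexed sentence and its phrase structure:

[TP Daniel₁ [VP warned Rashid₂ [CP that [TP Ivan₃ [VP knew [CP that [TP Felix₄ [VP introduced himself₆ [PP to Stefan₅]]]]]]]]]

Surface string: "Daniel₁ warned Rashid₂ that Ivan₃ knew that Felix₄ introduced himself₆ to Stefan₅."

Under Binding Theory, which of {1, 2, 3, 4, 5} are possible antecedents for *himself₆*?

*himself* is an anaphor, so Principle A applies: it must be bound in its binding domain.
Binding domain of *himself₆*: the embedded TP, whose subject is Felix₄.
*Daniel₁* c-commands the anaphor but is outside its binding domain → cannot satisfy Principle A.
*Rashid₂* c-commands the anaphor but is outside its binding domain → cannot satisfy Principle A.
*Ivan₃* c-commands the anaphor but is outside its binding domain → cannot satisfy Principle A.
*Felix₄* c-commands the anaphor within its binding domain → licit binder.
*Stefan₅* does not c-command the anaphor → cannot bind it.

{4}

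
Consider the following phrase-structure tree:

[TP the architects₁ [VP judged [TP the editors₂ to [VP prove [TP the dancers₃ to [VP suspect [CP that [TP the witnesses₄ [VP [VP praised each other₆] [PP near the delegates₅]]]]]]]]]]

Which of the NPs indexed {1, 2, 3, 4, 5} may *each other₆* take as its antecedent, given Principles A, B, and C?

{4}

*each other* is an anaphor, so Principle A applies: it must be bound in its binding domain.
Binding domain of *each other₆*: the embedded TP, whose subject is the witnesses₄.
*the architects₁* c-commands the anaphor but is outside its binding domain → cannot satisfy Principle A.
*the editors₂* c-commands the anaphor but is outside its binding domain → cannot satisfy Principle A.
*the dancers₃* c-commands the anaphor but is outside its binding domain → cannot satisfy Principle A.
*the witnesses₄* c-commands the anaphor within its binding domain → licit binder.
*the delegates₅* does not c-command the anaphor → cannot bind it.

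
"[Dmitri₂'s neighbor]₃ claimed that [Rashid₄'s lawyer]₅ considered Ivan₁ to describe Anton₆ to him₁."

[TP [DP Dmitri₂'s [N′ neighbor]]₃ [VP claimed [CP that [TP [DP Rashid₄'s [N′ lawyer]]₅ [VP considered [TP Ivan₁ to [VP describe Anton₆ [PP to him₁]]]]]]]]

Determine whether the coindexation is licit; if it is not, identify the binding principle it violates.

The two coindexed NPs are *Ivan₁* and *him₁*.
*him₁* is a pronoun. Its binding domain is the embedded TP, whose subject is Ivan₁.
*Ivan₁* c-commands it within that domain and carries the same index.
The pronoun is locally bound → Principle B violation.

Principle B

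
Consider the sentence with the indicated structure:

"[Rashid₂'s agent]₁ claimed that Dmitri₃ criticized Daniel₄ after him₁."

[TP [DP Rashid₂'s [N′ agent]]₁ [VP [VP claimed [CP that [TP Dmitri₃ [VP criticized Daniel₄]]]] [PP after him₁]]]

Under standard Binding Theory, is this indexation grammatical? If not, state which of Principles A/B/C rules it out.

The two coindexed NPs are *[Rashid₂'s agent]₁* and *him₁*.
*him₁* is a pronoun. Its binding domain is the matrix TP, whose subject is [Rashid₂'s agent]₁.
*[Rashid₂'s agent]₁* c-commands it within that domain and carries the same index.
The pronoun is locally bound → Principle B violation.

Principle B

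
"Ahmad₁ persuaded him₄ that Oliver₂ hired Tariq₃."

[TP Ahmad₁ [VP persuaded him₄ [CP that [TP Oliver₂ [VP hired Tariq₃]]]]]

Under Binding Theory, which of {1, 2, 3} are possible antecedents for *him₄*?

*him* is a pronoun, so Principle B applies: it must be free in its binding domain.
Binding domain of *him₄*: the matrix TP, whose subject is Ahmad₁.
*Ahmad₁* c-commands the pronoun within its binding domain → coindexation would violate Principle B.
*Oliver₂*: the pronoun c-commands this R-expression → coindexation would violate Principle C on *Oliver₂*.
*Tariq₃*: the pronoun c-commands this R-expression → coindexation would violate Principle C on *Tariq₃*.

none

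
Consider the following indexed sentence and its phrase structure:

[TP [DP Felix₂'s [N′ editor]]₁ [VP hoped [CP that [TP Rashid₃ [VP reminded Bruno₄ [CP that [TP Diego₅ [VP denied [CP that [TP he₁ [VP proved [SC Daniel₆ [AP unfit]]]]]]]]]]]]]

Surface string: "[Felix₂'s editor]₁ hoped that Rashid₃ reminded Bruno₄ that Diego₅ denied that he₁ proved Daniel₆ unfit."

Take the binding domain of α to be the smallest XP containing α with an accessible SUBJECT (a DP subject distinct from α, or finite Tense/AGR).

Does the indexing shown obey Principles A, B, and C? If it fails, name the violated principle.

The two coindexed NPs are *[Felix₂'s editor]₁* and *he₁*.
*he₁* is a pronoun; nothing c-commands it within its binding domain (the embedded TP.), so Principle B holds trivially.
*[Felix₂'s editor]₁* is an R-expression; *he₁* does not c-command it, and no other NP shares its index, so Principle C is satisfied.
All principles are respected.

grammatical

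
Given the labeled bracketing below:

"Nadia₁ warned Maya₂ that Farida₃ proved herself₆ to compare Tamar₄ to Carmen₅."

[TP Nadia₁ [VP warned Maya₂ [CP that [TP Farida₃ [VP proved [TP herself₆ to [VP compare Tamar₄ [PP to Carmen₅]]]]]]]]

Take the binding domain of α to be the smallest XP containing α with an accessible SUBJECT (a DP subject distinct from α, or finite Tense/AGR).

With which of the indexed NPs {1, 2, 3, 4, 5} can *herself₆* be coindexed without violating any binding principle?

{3}

*herself* is an anaphor, so Principle A applies: it must be bound in its binding domain.
Binding domain of *herself₆*: the embedded TP, whose subject is Farida₃.
*Nadia₁* c-commands the anaphor but is outside its binding domain → cannot satisfy Principle A.
*Maya₂* c-commands the anaphor but is outside its binding domain → cannot satisfy Principle A.
*Farida₃* c-commands the anaphor within its binding domain → licit binder.
*Tamar₄* does not c-command the anaphor → cannot bind it.
*Carmen₅* does not c-command the anaphor → cannot bind it.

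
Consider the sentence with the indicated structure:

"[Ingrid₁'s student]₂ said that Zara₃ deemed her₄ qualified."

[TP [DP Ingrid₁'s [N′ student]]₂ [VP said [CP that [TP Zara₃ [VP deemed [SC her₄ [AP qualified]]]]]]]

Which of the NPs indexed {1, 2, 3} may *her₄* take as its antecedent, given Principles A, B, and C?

{1, 2}

*her* is a pronoun, so Principle B applies: it must be free in its binding domain.
Binding domain of *her₄*: the embedded TP, whose subject is Zara₃.
*Ingrid₁* and the pronoun do not c-command one another → neither Principle B nor Principle C is at stake; coindexation permitted.
*[Ingrid₁'s student]₂* c-commands the pronoun but from outside its binding domain, and is not c-commanded by it → coindexation permitted.
*Zara₃* c-commands the pronoun within its binding domain → coindexation would violate Principle B.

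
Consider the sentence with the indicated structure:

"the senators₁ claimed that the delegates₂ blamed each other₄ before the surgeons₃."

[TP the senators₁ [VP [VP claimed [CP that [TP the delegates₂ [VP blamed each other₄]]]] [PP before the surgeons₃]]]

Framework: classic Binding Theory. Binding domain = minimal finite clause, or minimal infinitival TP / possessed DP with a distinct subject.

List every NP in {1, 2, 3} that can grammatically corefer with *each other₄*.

*each other* is an anaphor, so Principle A applies: it must be bound in its binding domain.
Binding domain of *each other₄*: the embedded TP, whose subject is the delegates₂.
*the senators₁* c-commands the anaphor but is outside its binding domain → cannot satisfy Principle A.
*the delegates₂* c-commands the anaphor within its binding domain → licit binder.
*the surgeons₃* does not c-command the anaphor → cannot bind it.

{2}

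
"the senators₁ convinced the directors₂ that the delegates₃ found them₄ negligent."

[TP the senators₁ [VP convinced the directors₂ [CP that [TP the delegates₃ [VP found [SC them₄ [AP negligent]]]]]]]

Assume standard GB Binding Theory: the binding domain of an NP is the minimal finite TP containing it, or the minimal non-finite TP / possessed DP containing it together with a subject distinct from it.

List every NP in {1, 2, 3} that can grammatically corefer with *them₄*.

*them* is a pronoun, so Principle B applies: it must be free in its binding domain.
Binding domain of *them₄*: the embedded TP, whose subject is the delegates₃.
*the senators₁* c-commands the pronoun but from outside its binding domain, and is not c-commanded by it → coindexation permitted.
*the directors₂* c-commands the pronoun but from outside its binding domain, and is not c-commanded by it → coindexation permitted.
*the delegates₃* c-commands the pronoun within its binding domain → coindexation would violate Principle B.

{1, 2}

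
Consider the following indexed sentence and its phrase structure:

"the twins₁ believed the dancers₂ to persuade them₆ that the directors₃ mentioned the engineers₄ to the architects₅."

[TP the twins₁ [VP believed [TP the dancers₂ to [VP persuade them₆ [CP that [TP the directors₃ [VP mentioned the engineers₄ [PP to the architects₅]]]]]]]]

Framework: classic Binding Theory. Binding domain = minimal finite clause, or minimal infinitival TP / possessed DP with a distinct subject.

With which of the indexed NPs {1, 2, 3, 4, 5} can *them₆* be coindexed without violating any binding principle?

{1}

*them* is a pronoun, so Principle B applies: it must be free in its binding domain.
Binding domain of *them₆*: the embedded TP, whose subject is the dancers₂.
*the twins₁* c-commands the pronoun but from outside its binding domain, and is not c-commanded by it → coindexation permitted.
*the dancers₂* c-commands the pronoun within its binding domain → coindexation would violate Principle B.
*the directors₃*: the pronoun c-commands this R-expression → coindexation would violate Principle C on *the directors₃*.
*the engineers₄*: the pronoun c-commands this R-expression → coindexation would violate Principle C on *the engineers₄*.
*the architects₅*: the pronoun c-commands this R-expression → coindexation would violate Principle C on *the architects₅*.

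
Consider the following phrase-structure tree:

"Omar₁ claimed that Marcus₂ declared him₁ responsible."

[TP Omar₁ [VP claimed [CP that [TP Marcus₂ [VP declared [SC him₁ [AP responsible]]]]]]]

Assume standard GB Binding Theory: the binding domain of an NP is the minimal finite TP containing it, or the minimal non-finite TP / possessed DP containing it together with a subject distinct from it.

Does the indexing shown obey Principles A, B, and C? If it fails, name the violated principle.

grammatical

The two coindexed NPs are *Omar₁* and *him₁*.
*him₁* is a pronoun; its binding domain is the embedded TP, whose subject is Marcus₂. Within that domain it is c-commanded only by *Marcus₂*, which carries a different index — the pronoun is free locally, so Principle B holds.
*Omar₁* is an R-expression; *him₁* does not c-command it, and no other NP shares its index, so Principle C is satisfied.
All principles are respected.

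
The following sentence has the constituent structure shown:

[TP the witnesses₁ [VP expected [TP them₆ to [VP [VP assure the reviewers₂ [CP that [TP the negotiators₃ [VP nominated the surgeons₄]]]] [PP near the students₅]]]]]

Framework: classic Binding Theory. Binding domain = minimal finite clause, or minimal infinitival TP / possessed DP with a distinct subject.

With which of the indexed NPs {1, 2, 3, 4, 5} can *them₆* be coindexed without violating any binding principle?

none

*them* is a pronoun, so Principle B applies: it must be free in its binding domain.
Binding domain of *them₆*: the matrix TP, whose subject is the witnesses₁.
*the witnesses₁* c-commands the pronoun within its binding domain → coindexation would violate Principle B.
*the reviewers₂*: the pronoun c-commands this R-expression → coindexation would violate Principle C on *the reviewers₂*.
*the negotiators₃*: the pronoun c-commands this R-expression → coindexation would violate Principle C on *the negotiators₃*.
*the surgeons₄*: the pronoun c-commands this R-expression → coindexation would violate Principle C on *the surgeons₄*.
*the students₅*: the pronoun c-commands this R-expression → coindexation would violate Principle C on *the students₅*.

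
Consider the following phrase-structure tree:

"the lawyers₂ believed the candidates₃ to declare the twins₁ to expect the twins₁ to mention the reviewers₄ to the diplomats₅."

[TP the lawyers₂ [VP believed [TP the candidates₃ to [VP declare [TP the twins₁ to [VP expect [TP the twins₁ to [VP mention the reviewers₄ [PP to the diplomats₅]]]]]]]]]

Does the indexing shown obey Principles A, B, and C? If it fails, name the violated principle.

The two coindexed NPs are *the twins₁* (the lower occurrence) and *the twins₁* (the higher occurrence).
*the twins₁* (the lower occurrence) is an R-expression. Principle C requires it to be free everywhere.
*the twins₁* (the higher occurrence) c-commands it and carries the same index.
The R-expression is bound → Principle C violation.

Principle C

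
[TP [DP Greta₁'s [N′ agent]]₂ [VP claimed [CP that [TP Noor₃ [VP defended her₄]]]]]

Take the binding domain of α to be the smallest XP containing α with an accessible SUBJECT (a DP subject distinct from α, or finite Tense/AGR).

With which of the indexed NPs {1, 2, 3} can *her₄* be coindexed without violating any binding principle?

{1, 2}

*her* is a pronoun, so Principle B applies: it must be free in its binding domain.
Binding domain of *her₄*: the embedded TP, whose subject is Noor₃.
*Greta₁* and the pronoun do not c-command one another → neither Principle B nor Principle C is at stake; coindexation permitted.
*[Greta₁'s agent]₂* c-commands the pronoun but from outside its binding domain, and is not c-commanded by it → coindexation permitted.
*Noor₃* c-commands the pronoun within its binding domain → coindexation would violate Principle B.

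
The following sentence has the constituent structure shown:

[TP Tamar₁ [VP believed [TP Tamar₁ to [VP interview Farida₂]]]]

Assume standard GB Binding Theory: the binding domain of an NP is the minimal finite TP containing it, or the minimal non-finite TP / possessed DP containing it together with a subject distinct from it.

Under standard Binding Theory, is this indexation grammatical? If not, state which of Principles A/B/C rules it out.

Principle C

The two coindexed NPs are *Tamar₁* (the lower occurrence) and *Tamar₁* (the higher occurrence).
*Tamar₁* (the lower occurrence) is an R-expression. Principle C requires it to be free everywhere.
*Tamar₁* (the higher occurrence) c-commands it and carries the same index.
The R-expression is bound → Principle C violation.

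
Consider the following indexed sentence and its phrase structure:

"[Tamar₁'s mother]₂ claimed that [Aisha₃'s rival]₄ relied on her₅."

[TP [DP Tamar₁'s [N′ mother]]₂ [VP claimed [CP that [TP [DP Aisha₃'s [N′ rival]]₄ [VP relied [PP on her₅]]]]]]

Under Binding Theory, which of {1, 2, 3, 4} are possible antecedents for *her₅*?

{1, 2, 3}

*her* is a pronoun, so Principle B applies: it must be free in its binding domain.
Binding domain of *her₅*: the embedded TP, whose subject is [Aisha₃'s rival]₄.
*Tamar₁* and the pronoun do not c-command one another → neither Principle B nor Principle C is at stake; coindexation permitted.
*[Tamar₁'s mother]₂* c-commands the pronoun but from outside its binding domain, and is not c-commanded by it → coindexation permitted.
*Aisha₃* and the pronoun do not c-command one another → neither Principle B nor Principle C is at stake; coindexation permitted.
*[Aisha₃'s rival]₄* c-commands the pronoun within its binding domain → coindexation would violate Principle B.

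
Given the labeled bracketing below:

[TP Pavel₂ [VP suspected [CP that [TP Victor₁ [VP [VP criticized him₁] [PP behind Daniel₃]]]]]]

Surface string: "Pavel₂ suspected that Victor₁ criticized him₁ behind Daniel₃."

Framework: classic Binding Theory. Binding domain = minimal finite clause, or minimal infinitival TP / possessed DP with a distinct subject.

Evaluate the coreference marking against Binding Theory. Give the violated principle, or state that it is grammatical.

The two coindexed NPs are *Victor₁* and *him₁*.
*him₁* is a pronoun. Its binding domain is the embedded TP, whose subject is Victor₁.
*Victor₁* c-commands it within that domain and carries the same index.
The pronoun is locally bound → Principle B violation.

Principle B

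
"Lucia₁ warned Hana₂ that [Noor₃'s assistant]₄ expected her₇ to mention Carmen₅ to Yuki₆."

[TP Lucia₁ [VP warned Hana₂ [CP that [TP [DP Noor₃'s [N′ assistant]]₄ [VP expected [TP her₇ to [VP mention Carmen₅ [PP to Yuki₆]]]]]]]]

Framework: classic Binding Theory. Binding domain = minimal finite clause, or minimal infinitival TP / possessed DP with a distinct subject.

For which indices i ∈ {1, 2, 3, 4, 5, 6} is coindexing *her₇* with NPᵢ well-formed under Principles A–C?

*her* is a pronoun, so Principle B applies: it must be free in its binding domain.
Binding domain of *her₇*: the embedded TP, whose subject is [Noor₃'s assistant]₄.
*Lucia₁* c-commands the pronoun but from outside its binding domain, and is not c-commanded by it → coindexation permitted.
*Hana₂* c-commands the pronoun but from outside its binding domain, and is not c-commanded by it → coindexation permitted.
*Noor₃* and the pronoun do not c-command one another → neither Principle B nor Principle C is at stake; coindexation permitted.
*[Noor₃'s assistant]₄* c-commands the pronoun within its binding domain → coindexation would violate Principle B.
*Carmen₅*: the pronoun c-commands this R-expression → coindexation would violate Principle C on *Carmen₅*.
*Yuki₆*: the pronoun c-commands this R-expression → coindexation would violate Principle C on *Yuki₆*.

{1, 2, 3}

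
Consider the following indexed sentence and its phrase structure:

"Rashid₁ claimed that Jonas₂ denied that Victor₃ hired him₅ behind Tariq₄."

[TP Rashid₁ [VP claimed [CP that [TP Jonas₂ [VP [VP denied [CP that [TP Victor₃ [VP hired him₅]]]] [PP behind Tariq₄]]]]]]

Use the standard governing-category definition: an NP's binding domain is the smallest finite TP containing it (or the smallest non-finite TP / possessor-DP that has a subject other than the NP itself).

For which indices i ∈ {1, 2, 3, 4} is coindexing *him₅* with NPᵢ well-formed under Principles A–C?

{1, 2, 4}

*him* is a pronoun, so Principle B applies: it must be free in its binding domain.
Binding domain of *him₅*: the embedded TP, whose subject is Victor₃.
*Rashid₁* c-commands the pronoun but from outside its binding domain, and is not c-commanded by it → coindexation permitted.
*Jonas₂* c-commands the pronoun but from outside its binding domain, and is not c-commanded by it → coindexation permitted.
*Victor₃* c-commands the pronoun within its binding domain → coindexation would violate Principle B.
*Tariq₄* and the pronoun do not c-command one another → neither Principle B nor Principle C is at stake; coindexation permitted.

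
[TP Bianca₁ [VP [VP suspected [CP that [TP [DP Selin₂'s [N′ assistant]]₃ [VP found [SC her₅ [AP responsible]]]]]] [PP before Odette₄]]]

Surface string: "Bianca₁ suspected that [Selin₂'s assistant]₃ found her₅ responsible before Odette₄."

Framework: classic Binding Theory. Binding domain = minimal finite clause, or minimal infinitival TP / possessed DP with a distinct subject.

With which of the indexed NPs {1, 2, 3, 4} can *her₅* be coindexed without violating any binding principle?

*her* is a pronoun, so Principle B applies: it must be free in its binding domain.
Binding domain of *her₅*: the embedded TP, whose subject is [Selin₂'s assistant]₃.
*Bianca₁* c-commands the pronoun but from outside its binding domain, and is not c-commanded by it → coindexation permitted.
*Selin₂* and the pronoun do not c-command one another → neither Principle B nor Principle C is at stake; coindexation permitted.
*[Selin₂'s assistant]₃* c-commands the pronoun within its binding domain → coindexation would violate Principle B.
*Odette₄* and the pronoun do not c-command one another → neither Principle B nor Principle C is at stake; coindexation permitted.

{1, 2, 4}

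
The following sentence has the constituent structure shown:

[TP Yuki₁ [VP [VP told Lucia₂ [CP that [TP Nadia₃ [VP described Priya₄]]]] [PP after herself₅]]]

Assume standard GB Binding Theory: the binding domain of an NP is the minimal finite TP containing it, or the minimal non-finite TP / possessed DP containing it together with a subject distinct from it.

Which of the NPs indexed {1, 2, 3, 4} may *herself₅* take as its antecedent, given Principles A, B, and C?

*herself* is an anaphor, so Principle A applies: it must be bound in its binding domain.
Binding domain of *herself₅*: the matrix TP, whose subject is Yuki₁.
*Yuki₁* c-commands the anaphor within its binding domain → licit binder.
*Lucia₂* does not c-command the anaphor → cannot bind it.
*Nadia₃* does not c-command the anaphor → cannot bind it.
*Priya₄* does not c-command the anaphor → cannot bind it.

{1}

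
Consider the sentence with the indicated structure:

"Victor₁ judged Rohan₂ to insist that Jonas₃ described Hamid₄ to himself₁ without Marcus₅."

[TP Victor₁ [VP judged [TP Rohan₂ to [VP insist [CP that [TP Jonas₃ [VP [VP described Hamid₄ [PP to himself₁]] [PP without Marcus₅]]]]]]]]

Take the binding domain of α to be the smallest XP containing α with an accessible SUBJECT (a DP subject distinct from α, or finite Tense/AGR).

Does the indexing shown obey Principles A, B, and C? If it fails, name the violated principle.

The two coindexed NPs are *Victor₁* and *himself₁*.
*himself₁* is an anaphor. Principle A requires it to be bound within its binding domain — the embedded TP, whose subject is Jonas₃.
Within that domain it is c-commanded by *Jonas₃*, *Hamid₄*, none of which share its index.
*Victor₁* does c-command the anaphor, but from outside its binding domain.
The anaphor is unbound in its domain → Principle A violation.

Principle A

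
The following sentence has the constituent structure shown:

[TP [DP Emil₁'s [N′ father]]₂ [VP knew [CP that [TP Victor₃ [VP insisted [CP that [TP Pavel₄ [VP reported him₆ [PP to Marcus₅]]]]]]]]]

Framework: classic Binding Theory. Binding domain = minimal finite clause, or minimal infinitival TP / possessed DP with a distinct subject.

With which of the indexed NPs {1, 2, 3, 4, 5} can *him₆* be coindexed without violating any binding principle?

{1, 2, 3}

*him* is a pronoun, so Principle B applies: it must be free in its binding domain.
Binding domain of *him₆*: the embedded TP, whose subject is Pavel₄.
*Emil₁* and the pronoun do not c-command one another → neither Principle B nor Principle C is at stake; coindexation permitted.
*[Emil₁'s father]₂* c-commands the pronoun but from outside its binding domain, and is not c-commanded by it → coindexation permitted.
*Victor₃* c-commands the pronoun but from outside its binding domain, and is not c-commanded by it → coindexation permitted.
*Pavel₄* c-commands the pronoun within its binding domain → coindexation would violate Principle B.
*Marcus₅*: the pronoun c-commands this R-expression → coindexation would violate Principle C on *Marcus₅*.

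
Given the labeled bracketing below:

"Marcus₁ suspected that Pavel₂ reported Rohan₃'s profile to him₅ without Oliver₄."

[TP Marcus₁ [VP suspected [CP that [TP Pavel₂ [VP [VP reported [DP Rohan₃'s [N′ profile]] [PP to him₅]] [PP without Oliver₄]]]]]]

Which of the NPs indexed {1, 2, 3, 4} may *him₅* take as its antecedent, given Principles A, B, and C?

*him* is a pronoun, so Principle B applies: it must be free in its binding domain.
Binding domain of *him₅*: the embedded TP, whose subject is Pavel₂.
*Marcus₁* c-commands the pronoun but from outside its binding domain, and is not c-commanded by it → coindexation permitted.
*Pavel₂* c-commands the pronoun within its binding domain → coindexation would violate Principle B.
*Rohan₃* and the pronoun do not c-command one another → neither Principle B nor Principle C is at stake; coindexation permitted.
*Oliver₄* and the pronoun do not c-command one another → neither Principle B nor Principle C is at stake; coindexation permitted.

{1, 3, 4}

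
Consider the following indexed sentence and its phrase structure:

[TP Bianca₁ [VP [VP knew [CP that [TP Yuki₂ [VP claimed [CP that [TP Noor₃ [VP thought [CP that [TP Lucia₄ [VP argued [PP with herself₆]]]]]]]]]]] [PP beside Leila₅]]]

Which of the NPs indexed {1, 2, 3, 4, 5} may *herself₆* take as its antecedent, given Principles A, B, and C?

*herself* is an anaphor, so Principle A applies: it must be bound in its binding domain.
Binding domain of *herself₆*: the embedded TP, whose subject is Lucia₄.
*Bianca₁* c-commands the anaphor but is outside its binding domain → cannot satisfy Principle A.
*Yuki₂* c-commands the anaphor but is outside its binding domain → cannot satisfy Principle A.
*Noor₃* c-commands the anaphor but is outside its binding domain → cannot satisfy Principle A.
*Lucia₄* c-commands the anaphor within its binding domain → licit binder.
*Leila₅* does not c-command the anaphor → cannot bind it.

{4}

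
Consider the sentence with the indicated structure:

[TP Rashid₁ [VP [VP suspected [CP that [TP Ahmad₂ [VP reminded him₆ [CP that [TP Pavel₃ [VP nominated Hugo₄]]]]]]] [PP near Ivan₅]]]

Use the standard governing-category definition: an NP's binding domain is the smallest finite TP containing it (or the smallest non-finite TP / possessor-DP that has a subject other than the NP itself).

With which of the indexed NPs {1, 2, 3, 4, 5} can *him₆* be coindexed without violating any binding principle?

{1, 5}

*him* is a pronoun, so Principle B applies: it must be free in its binding domain.
Binding domain of *him₆*: the embedded TP, whose subject is Ahmad₂.
*Rashid₁* c-commands the pronoun but from outside its binding domain, and is not c-commanded by it → coindexation permitted.
*Ahmad₂* c-commands the pronoun within its binding domain → coindexation would violate Principle B.
*Pavel₃*: the pronoun c-commands this R-expression → coindexation would violate Principle C on *Pavel₃*.
*Hugo₄*: the pronoun c-commands this R-expression → coindexation would violate Principle C on *Hugo₄*.
*Ivan₅* and the pronoun do not c-command one another → neither Principle B nor Principle C is at stake; coindexation permitted.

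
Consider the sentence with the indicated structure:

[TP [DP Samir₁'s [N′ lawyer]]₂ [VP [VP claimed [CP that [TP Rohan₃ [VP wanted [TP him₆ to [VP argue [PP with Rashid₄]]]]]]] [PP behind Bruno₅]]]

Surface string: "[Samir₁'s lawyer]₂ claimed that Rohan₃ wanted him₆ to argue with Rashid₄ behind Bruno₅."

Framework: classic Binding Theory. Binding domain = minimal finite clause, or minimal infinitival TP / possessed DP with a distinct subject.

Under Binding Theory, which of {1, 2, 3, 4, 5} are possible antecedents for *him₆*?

*him* is a pronoun, so Principle B applies: it must be free in its binding domain.
Binding domain of *him₆*: the embedded TP, whose subject is Rohan₃.
*Samir₁* and the pronoun do not c-command one another → neither Principle B nor Principle C is at stake; coindexation permitted.
*[Samir₁'s lawyer]₂* c-commands the pronoun but from outside its binding domain, and is not c-commanded by it → coindexation permitted.
*Rohan₃* c-commands the pronoun within its binding domain → coindexation would violate Principle B.
*Rashid₄*: the pronoun c-commands this R-expression → coindexation would violate Principle C on *Rashid₄*.
*Bruno₅* and the pronoun do not c-command one another → neither Principle B nor Principle C is at stake; coindexation permitted.

{1, 2, 5}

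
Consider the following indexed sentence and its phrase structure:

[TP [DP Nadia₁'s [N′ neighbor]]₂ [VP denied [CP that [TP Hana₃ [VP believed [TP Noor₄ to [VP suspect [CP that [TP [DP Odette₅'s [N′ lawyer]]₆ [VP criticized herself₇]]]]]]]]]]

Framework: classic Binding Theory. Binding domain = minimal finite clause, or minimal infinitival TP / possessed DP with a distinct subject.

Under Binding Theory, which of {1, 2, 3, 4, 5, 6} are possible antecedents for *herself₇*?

*herself* is an anaphor, so Principle A applies: it must be bound in its binding domain.
Binding domain of *herself₇*: the embedded TP, whose subject is [Odette₅'s lawyer]₆.
*Nadia₁* does not c-command the anaphor → cannot bind it.
*[Nadia₁'s neighbor]₂* c-commands the anaphor but is outside its binding domain → cannot satisfy Principle A.
*Hana₃* c-commands the anaphor but is outside its binding domain → cannot satisfy Principle A.
*Noor₄* c-commands the anaphor but is outside its binding domain → cannot satisfy Principle A.
*Odette₅* does not c-command the anaphor → cannot bind it.
*[Odette₅'s lawyer]₆* c-commands the anaphor within its binding domain → licit binder.

{6}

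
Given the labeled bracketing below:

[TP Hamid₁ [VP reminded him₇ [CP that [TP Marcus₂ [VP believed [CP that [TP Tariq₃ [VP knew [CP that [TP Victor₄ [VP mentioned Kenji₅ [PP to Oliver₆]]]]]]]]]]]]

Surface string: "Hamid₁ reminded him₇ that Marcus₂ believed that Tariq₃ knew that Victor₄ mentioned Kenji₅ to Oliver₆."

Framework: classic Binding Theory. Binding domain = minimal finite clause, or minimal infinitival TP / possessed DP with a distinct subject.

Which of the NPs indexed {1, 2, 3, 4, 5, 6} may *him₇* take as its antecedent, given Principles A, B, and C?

none

*him* is a pronoun, so Principle B applies: it must be free in its binding domain.
Binding domain of *him₇*: the matrix TP, whose subject is Hamid₁.
*Hamid₁* c-commands the pronoun within its binding domain → coindexation would violate Principle B.
*Marcus₂*: the pronoun c-commands this R-expression → coindexation would violate Principle C on *Marcus₂*.
*Tariq₃*: the pronoun c-commands this R-expression → coindexation would violate Principle C on *Tariq₃*.
*Victor₄*: the pronoun c-commands this R-expression → coindexation would violate Principle C on *Victor₄*.
*Kenji₅*: the pronoun c-commands this R-expression → coindexation would violate Principle C on *Kenji₅*.
*Oliver₆*: the pronoun c-commands this R-expression → coindexation would violate Principle C on *Oliver₆*.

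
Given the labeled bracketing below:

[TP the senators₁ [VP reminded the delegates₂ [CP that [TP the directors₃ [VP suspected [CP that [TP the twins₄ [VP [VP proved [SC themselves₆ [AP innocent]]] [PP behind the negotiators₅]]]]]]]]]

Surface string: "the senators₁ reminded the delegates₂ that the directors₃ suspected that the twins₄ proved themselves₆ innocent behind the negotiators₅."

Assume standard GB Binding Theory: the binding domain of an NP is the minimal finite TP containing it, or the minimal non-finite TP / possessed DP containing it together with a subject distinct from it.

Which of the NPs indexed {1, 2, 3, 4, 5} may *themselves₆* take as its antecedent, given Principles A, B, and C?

{4}

*themselves* is an anaphor, so Principle A applies: it must be bound in its binding domain.
Binding domain of *themselves₆*: the embedded TP, whose subject is the twins₄.
*the senators₁* c-commands the anaphor but is outside its binding domain → cannot satisfy Principle A.
*the delegates₂* c-commands the anaphor but is outside its binding domain → cannot satisfy Principle A.
*the directors₃* c-commands the anaphor but is outside its binding domain → cannot satisfy Principle A.
*the twins₄* c-commands the anaphor within its binding domain → licit binder.
*the negotiators₅* does not c-command the anaphor → cannot bind it.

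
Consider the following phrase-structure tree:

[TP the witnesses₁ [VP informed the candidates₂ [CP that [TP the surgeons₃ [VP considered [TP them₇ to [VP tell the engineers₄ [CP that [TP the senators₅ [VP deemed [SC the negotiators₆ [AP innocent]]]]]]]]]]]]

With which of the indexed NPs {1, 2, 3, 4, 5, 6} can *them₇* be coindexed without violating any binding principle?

*them* is a pronoun, so Principle B applies: it must be free in its binding domain.
Binding domain of *them₇*: the embedded TP, whose subject is the surgeons₃.
*the witnesses₁* c-commands the pronoun but from outside its binding domain, and is not c-commanded by it → coindexation permitted.
*the candidates₂* c-commands the pronoun but from outside its binding domain, and is not c-commanded by it → coindexation permitted.
*the surgeons₃* c-commands the pronoun within its binding domain → coindexation would violate Principle B.
*the engineers₄*: the pronoun c-commands this R-expression → coindexation would violate Principle C on *the engineers₄*.
*the senators₅*: the pronoun c-commands this R-expression → coindexation would violate Principle C on *the senators₅*.
*the negotiators₆*: the pronoun c-commands this R-expression → coindexation would violate Principle C on *the negotiators₆*.

{1, 2}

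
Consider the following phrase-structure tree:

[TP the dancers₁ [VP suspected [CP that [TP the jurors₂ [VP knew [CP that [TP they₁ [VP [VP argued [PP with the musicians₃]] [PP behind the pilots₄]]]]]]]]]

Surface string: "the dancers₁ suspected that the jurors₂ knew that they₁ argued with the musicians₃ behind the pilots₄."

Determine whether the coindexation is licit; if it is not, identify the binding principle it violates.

The two coindexed NPs are *the dancers₁* and *they₁*.
*they₁* is a pronoun; nothing c-commands it within its binding domain (the embedded TP.), so Principle B holds trivially.
*the dancers₁* is an R-expression; *they₁* does not c-command it, and no other NP shares its index, so Principle C is satisfied.
All principles are respected.

grammatical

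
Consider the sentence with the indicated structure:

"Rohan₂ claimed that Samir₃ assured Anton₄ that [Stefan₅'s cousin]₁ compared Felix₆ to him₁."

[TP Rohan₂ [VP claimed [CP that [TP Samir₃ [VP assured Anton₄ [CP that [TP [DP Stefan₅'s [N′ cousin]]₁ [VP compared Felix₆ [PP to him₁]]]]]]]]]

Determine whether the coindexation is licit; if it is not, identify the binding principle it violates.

Principle B

The two coindexed NPs are *[Stefan₅'s cousin]₁* and *him₁*.
*him₁* is a pronoun. Its binding domain is the embedded TP, whose subject is [Stefan₅'s cousin]₁.
*[Stefan₅'s cousin]₁* c-commands it within that domain and carries the same index.
The pronoun is locally bound → Principle B violation.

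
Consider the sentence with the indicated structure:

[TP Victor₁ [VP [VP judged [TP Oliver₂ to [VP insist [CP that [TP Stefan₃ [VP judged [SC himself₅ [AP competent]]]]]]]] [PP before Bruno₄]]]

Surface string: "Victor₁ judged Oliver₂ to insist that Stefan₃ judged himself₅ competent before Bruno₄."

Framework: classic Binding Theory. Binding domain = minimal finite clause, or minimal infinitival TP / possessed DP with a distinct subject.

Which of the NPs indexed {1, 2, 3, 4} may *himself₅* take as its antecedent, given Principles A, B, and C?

*himself* is an anaphor, so Principle A applies: it must be bound in its binding domain.
Binding domain of *himself₅*: the embedded TP, whose subject is Stefan₃.
*Victor₁* c-commands the anaphor but is outside its binding domain → cannot satisfy Principle A.
*Oliver₂* c-commands the anaphor but is outside its binding domain → cannot satisfy Principle A.
*Stefan₃* c-commands the anaphor within its binding domain → licit binder.
*Bruno₄* does not c-command the anaphor → cannot bind it.

{3}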